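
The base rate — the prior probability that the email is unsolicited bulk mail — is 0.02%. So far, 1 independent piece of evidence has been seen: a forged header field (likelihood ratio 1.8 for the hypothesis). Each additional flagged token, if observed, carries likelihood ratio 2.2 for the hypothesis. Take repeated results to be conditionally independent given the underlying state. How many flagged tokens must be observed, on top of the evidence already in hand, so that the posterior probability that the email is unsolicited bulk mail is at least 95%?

14

Prior odds = 0.0002/0.9998 = 1/4999.
Bayes factor of the evidence already in hand = 1.8.
Odds after that evidence = (1/4999) × 1.8 = 9/24995.
Target odds = 0.95/0.05 = 19.
Need 2.2ⁿ ≥ 19 ÷ (9/24995) = 474905/9.
2.2¹³ ≈28281 falls short of 474905/9 but 2.2¹⁴ ≈62218.2 reaches it, so n = 14.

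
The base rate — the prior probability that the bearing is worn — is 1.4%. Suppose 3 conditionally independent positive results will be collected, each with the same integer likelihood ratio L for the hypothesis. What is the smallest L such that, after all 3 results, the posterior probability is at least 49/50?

16

Prior odds = 0.014/0.986 = 7/493.
Target odds = 0.98/0.02 = 49.
Need L³ ≥ 49 ÷ (7/493) = 3451.
15³ = 3375 < 3451 ≤ 4096 = 16³, so L = 16.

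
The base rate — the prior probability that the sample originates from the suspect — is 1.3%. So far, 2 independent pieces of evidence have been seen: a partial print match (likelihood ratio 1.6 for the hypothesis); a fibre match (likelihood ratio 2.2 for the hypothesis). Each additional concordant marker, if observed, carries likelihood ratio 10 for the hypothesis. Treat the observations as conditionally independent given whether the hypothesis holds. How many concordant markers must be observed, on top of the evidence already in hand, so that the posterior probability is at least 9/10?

3

Prior odds = 0.013/0.987 = 13/987.
Combined Bayes factor of the evidence already in hand = 1.6 × 2.2 = 3.52.
Odds after that evidence = (13/987) × 3.52 = 1144/24675.
Target odds = 0.9/0.1 = 9.
Need 10ⁿ ≥ 9 ÷ (1144/24675) = 222075/1144.
10² = 100 falls short of 222075/1144 but 10³ = 1000 reaches it, so n = 3.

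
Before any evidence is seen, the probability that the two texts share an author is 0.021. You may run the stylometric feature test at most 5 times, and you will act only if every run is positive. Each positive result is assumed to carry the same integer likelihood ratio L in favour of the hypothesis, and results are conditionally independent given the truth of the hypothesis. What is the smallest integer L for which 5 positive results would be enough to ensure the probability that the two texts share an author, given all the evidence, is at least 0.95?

4

Prior odds = 0.021/0.979 = 21/979.
Target odds = 0.95/0.05 = 19.
Need L⁵ ≥ 19 ÷ (21/979) = 18601/21.
3⁵ = 243 < 18601/21 ≤ 1024 = 4⁵, so L = 4.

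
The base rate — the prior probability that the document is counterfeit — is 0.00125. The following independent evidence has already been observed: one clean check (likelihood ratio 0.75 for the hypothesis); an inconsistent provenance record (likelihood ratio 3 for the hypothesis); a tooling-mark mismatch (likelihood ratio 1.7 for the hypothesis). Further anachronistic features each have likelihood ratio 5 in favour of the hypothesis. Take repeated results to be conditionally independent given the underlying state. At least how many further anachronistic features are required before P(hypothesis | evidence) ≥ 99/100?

7

Prior odds = 0.00125/0.99875 = 1/799.
Combined Bayes factor of the evidence already in hand = 0.75 × 3 × 1.7 = 3.825.
Odds after that evidence = (1/799) × 3.825 = 9/1880.
Target odds = 0.99/0.01 = 99.
Need 5ⁿ ≥ 99 ÷ (9/1880) = 20680.
5⁶ = 15625 falls short of 20680 but 5⁷ = 78125 reaches it, so n = 7.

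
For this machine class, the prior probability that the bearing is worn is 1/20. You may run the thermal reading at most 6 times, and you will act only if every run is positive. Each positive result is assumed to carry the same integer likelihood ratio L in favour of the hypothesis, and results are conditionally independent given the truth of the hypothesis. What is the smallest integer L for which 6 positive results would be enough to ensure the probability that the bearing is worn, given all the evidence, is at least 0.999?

Prior odds = 0.05/0.95 = 1/19.
Target odds = 0.999/0.001 = 999.
Need L⁶ ≥ 999 ÷ (1/19) = 18981.
5⁶ = 15625 < 18981 ≤ 46656 = 6⁶, so L = 6.

6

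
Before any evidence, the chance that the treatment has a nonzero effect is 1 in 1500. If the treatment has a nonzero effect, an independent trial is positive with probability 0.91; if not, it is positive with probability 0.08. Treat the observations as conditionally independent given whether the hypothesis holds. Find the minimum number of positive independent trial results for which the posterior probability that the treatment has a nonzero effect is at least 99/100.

5

Prior odds: (1/1500) ÷ (1499/1500) = 1/1499.
Likelihood ratio of a positive = 0.91/0.08 = 11.375.
Target odds: 0.99 ÷ 0.01 = 99.
Need (1/1499) × 11.375ⁿ ≥ 99, i.e. 11.375ⁿ ≥ 148401.
11.375⁴ = 68574961/4096 falls short of 148401 but 11.375⁵ ≈190439 reaches it, so n = 5.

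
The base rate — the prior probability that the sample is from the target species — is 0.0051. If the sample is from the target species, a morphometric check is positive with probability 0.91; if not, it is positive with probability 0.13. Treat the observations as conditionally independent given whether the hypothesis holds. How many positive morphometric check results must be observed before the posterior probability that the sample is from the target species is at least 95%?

5

Prior odds: 0.0051 ÷ 0.9949 = 51/9949.
Likelihood ratio of a positive = 0.91/0.13 = 7.
Target posterior odds = 0.95/0.05 = 19.
Need (51/9949) × 7ⁿ ≥ 19, i.e. 7ⁿ ≥ 189031/51.
7⁴ = 2401 falls short of 189031/51 but 7⁵ = 16807 reaches it, so n = 5.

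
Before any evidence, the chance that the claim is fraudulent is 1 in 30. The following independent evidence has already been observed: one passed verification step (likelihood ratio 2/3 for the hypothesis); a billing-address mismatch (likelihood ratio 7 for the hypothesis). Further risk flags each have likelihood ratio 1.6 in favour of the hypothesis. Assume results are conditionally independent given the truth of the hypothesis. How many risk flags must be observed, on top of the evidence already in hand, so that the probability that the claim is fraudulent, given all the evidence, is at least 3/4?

7

Prior odds = (1/30)/(29/30) = 1/29.
Combined Bayes factor of the evidence already in hand = (2/3) × 7 = 14/3.
Odds after that evidence = (1/29) × 14/3 = 14/87.
Target odds = 0.75/0.25 = 3.
Need 1.6ⁿ ≥ 3 ÷ (14/87) = 261/14.
1.6⁶ = 262144/15625 falls short of 261/14 but 1.6⁷ = 2097152/78125 reaches it, so n = 7.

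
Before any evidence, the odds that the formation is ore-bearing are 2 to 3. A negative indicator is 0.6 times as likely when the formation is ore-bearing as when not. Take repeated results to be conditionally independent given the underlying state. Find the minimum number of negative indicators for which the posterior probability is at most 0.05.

5

Prior odds = 2/3.
Likelihood ratio per negative indicator = 0.6.
Target posterior odds = 0.05/0.95 = 1/19.
Require 0.6ⁿ ≤ 1/19 ÷ (2/3) = 3/38.
0.6⁴ = 0.1296 is still above 3/38 but 0.6⁵ = 0.07776 is at or below it, so n = 5.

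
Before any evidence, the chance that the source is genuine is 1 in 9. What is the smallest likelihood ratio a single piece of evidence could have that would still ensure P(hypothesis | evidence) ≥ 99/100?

792

Prior odds = (1/9)/(8/9) = 0.125.
Target odds = 0.99/0.01 = 99.
Required Bayes factor = 99 ÷ 0.125 = 792.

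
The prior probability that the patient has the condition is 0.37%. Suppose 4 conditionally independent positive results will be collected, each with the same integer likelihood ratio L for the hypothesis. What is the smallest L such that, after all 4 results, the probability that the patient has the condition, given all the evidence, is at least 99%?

Prior odds = 0.0037/0.9963 = 37/9963.
Target odds = 0.99/0.01 = 99.
Need L⁴ ≥ 99 ÷ (37/9963) = 986337/37.
12⁴ = 20736 < 986337/37 ≤ 28561 = 13⁴, so L = 13.

13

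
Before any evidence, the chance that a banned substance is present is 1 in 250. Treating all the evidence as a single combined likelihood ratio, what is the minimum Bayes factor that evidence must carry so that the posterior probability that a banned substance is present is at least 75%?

747

Prior odds = 0.004/0.996 = 1/249.
Target odds = 0.75/0.25 = 3.
Required Bayes factor = 3 ÷ (1/249) = 747.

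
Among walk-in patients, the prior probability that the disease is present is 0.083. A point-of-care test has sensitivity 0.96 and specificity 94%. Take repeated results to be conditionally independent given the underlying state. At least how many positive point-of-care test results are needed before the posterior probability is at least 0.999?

4

Prior odds = 0.083/0.917 = 83/917.
False-positive rate = 1 − 0.94 = 0.06; likelihood ratio of a positive = 0.96/0.06 = 16.
Target posterior odds = 0.999/0.001 = 999.
Need (83/917) × 16ⁿ ≥ 999, i.e. 16ⁿ ≥ 916083/83.
16³ = 4096 falls short of 916083/83 but 16⁴ = 65536 reaches it, so n = 4.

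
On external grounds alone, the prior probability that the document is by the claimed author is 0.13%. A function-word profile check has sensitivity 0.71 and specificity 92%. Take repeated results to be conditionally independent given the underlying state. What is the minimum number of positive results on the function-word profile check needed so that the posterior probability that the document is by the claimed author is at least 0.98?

5

Prior odds = 0.0013/0.9987 = 13/9987.
False-positive rate = 1 − 0.92 = 0.08; likelihood ratio of a positive = 0.71/0.08 = 8.875.
Target posterior odds = 0.98/0.02 = 49.
Need (13/9987) × 8.875ⁿ ≥ 49, i.e. 8.875ⁿ ≥ 489363/13.
8.875⁴ = 25411681/4096 falls short of 489363/13 but 8.875⁵ ≈55060.7 reaches it, so n = 5.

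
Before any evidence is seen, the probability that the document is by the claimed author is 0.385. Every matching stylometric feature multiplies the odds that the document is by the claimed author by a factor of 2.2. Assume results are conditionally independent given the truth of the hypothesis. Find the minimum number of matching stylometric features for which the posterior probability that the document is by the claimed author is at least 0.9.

Prior odds = 0.385/0.615 = 77/123.
Likelihood ratio per matching stylometric feature = 2.2.
Target posterior odds = 0.9/0.1 = 9.
Need (77/123) × 2.2ⁿ ≥ 9, i.e. 2.2ⁿ ≥ 1107/77.
2.2³ = 10.648 falls short of 1107/77 but 2.2⁴ = 23.4256 reaches it, so n = 4.

4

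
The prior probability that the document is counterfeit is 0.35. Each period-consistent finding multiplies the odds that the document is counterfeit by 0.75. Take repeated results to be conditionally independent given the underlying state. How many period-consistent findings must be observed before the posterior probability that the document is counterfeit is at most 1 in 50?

Prior odds = 0.35/0.65 = 7/13.
Likelihood ratio per period-consistent finding = 0.75.
Target posterior odds = 0.02/0.98 = 1/49.
Need (7/13) × 0.75ⁿ ≤ 1/49, i.e. 0.75ⁿ ≤ 13/343.
0.75¹¹ = 177147/4194304 is still above 13/343 but 0.75¹² = 531441/16777216 is at or below it, so n = 12.

12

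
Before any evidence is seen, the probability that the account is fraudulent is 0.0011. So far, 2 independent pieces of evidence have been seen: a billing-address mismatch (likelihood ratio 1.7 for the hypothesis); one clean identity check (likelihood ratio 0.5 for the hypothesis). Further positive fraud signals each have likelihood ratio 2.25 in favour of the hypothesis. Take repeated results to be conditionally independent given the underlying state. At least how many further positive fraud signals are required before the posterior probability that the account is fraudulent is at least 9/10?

Prior odds = 0.0011/0.9989 = 11/9989.
Combined Bayes factor of the evidence already in hand = 1.7 × 0.5 = 0.85.
Odds after that evidence = (11/9989) × 0.85 = 187/199780.
Target odds = 0.9/0.1 = 9.
Need 2.25ⁿ ≥ 9 ÷ (187/199780) = 1798020/187.
2.25¹¹ ≈7481.83 falls short of 1798020/187 but 2.25¹² ≈16834.1 reaches it, so n = 12.

12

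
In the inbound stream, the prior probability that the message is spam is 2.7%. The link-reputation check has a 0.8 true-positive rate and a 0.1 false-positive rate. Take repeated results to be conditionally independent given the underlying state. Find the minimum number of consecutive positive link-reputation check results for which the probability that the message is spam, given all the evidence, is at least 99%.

4

Prior odds = 0.027/0.973 = 27/973.
Likelihood ratio of a positive result = 0.8/0.1 = 8.
Target odds: 0.99 ÷ 0.01 = 99.
Require 8ⁿ ≥ 99 ÷ (27/973) = 10703/3.
8³ = 512 falls short of 10703/3 but 8⁴ = 4096 reaches it, so n = 4.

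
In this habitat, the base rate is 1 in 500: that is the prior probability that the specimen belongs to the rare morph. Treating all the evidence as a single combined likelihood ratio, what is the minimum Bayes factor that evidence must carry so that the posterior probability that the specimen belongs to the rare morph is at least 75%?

Prior odds = 0.002/0.998 = 1/499.
Target odds = 0.75/0.25 = 3.
Required Bayes factor = 3 ÷ (1/499) = 1497.

1497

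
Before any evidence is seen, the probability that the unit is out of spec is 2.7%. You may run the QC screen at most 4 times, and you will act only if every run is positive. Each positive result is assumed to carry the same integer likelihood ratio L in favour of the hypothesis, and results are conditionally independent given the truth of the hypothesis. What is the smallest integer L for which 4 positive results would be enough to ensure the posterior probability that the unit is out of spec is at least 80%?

4

Prior odds = 0.027/0.973 = 27/973.
Target odds = 0.8/0.2 = 4.
Need L⁴ ≥ 4 ÷ (27/973) = 3892/27.
3⁴ = 81 < 3892/27 ≤ 256 = 4⁴, so L = 4.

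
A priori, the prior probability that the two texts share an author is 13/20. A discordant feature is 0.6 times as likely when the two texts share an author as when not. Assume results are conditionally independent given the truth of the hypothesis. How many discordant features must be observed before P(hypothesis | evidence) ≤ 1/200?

Prior odds: 0.65 ÷ 0.35 = 13/7.
Likelihood ratio per discordant feature = 0.6.
Target posterior odds = 0.005/0.995 = 1/199.
Need (13/7) × 0.6ⁿ ≤ 1/199, i.e. 0.6ⁿ ≤ 7/2587.
0.6¹¹ = 177147/48828125 is still above 7/2587 but 0.6¹² = 531441/244140625 is at or below it, so n = 12.

12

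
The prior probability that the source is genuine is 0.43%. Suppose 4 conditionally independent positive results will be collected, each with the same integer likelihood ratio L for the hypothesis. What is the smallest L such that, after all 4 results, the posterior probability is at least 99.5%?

Prior odds = 0.0043/0.9957 = 43/9957.
Target odds = 0.995/0.005 = 199.
Need L⁴ ≥ 199 ÷ (43/9957) = 1981443/43.
14⁴ = 38416 < 1981443/43 ≤ 50625 = 15⁴, so L = 15.

15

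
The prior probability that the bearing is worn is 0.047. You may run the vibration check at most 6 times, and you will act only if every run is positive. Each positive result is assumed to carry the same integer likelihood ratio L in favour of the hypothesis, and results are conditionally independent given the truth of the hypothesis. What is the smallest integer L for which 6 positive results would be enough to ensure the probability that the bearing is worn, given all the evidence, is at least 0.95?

3

Prior odds = 0.047/0.953 = 47/953.
Target odds = 0.95/0.05 = 19.
Need L⁶ ≥ 19 ÷ (47/953) = 18107/47.
2⁶ = 64 < 18107/47 ≤ 729 = 3⁶, so L = 3.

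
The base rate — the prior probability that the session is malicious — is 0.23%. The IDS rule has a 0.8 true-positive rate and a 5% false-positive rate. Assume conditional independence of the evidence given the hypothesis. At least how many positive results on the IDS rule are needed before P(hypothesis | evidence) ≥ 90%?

3

Prior odds: 0.0023 ÷ 0.9977 = 23/9977.
Likelihood ratio of a positive result = 0.8/0.05 = 16.
Target odds: 0.9 ÷ 0.1 = 9.
Need (23/9977) × 16ⁿ ≥ 9, i.e. 16ⁿ ≥ 89793/23.
16² = 256 falls short of 89793/23 but 16³ = 4096 reaches it, so n = 3.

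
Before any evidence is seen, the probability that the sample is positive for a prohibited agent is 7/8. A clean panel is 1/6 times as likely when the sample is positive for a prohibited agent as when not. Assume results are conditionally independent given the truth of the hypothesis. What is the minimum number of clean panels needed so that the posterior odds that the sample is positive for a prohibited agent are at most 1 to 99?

4

Prior odds: 0.875 ÷ 0.125 = 7.
Likelihood ratio per clean panel = 1/6.
Target odds = 1/99.
Require (1/6)ⁿ ≤ 1/99 ÷ 7 = 1/693.
(1/6)³ = 1/216 is still above 1/693 but (1/6)⁴ = 1/1296 is at or below it, so n = 4.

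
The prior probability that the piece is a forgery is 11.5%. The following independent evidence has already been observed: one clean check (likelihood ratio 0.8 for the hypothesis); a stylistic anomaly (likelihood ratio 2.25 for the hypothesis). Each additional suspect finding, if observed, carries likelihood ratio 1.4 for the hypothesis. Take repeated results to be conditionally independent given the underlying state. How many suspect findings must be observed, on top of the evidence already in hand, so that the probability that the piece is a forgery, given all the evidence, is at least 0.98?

16

Prior odds = 0.115/0.885 = 23/177.
Combined Bayes factor of the evidence already in hand = 0.8 × 2.25 = 1.8.
Odds after that evidence = (23/177) × 1.8 = 69/295.
Target odds = 0.98/0.02 = 49.
Need 1.4ⁿ ≥ 49 ÷ (69/295) = 14455/69.
1.4¹⁵ ≈155.568 falls short of 14455/69 but 1.4¹⁶ ≈217.795 reaches it, so n = 16.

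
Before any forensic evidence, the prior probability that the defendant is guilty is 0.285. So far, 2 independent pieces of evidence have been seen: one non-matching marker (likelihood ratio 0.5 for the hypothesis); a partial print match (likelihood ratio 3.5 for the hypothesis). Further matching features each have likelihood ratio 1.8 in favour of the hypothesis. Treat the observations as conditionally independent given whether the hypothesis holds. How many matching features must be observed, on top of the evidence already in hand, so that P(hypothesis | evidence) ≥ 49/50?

8

Prior odds = 0.285/0.715 = 57/143.
Combined Bayes factor of the evidence already in hand = 0.5 × 3.5 = 1.75.
Odds after that evidence = (57/143) × 1.75 = 399/572.
Target odds = 0.98/0.02 = 49.
Need 1.8ⁿ ≥ 49 ÷ (399/572) = 4004/57.
1.8⁷ = 4782969/78125 falls short of 4004/57 but 1.8⁸ = 43046721/390625 reaches it, so n = 8.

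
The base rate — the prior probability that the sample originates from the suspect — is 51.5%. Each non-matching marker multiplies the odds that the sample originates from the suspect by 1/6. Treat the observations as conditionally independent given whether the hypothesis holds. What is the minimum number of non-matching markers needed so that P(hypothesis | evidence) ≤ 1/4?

1

Prior odds: 0.515 ÷ 0.485 = 103/97.
Likelihood ratio per non-matching marker = 1/6.
Target posterior odds = 0.25/0.75 = 1/3.
Need (103/97) × (1/6)ⁿ ≤ 1/3, i.e. (1/6)ⁿ ≤ 97/309.
(1/6)¹ = 1/6, which is already at or below the required 97/309; so n = 1.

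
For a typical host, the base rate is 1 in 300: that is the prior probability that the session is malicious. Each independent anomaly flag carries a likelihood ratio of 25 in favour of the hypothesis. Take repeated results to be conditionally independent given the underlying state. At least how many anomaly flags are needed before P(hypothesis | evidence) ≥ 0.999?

4

Prior odds = (1/300)/(299/300) = 1/299.
Likelihood ratio per anomaly flag = 25.
Target posterior odds = 0.999/0.001 = 999.
Need (1/299) × 25ⁿ ≥ 999, i.e. 25ⁿ ≥ 298701.
25³ = 15625 falls short of 298701 but 25⁴ = 390625 reaches it, so n = 4.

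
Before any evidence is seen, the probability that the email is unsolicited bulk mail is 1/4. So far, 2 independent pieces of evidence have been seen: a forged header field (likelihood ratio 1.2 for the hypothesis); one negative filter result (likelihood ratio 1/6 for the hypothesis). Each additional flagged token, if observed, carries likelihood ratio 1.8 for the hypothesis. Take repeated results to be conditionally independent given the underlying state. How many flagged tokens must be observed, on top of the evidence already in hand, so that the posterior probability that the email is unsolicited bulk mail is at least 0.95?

10

Prior odds = 0.25/0.75 = 1/3.
Combined Bayes factor of the evidence already in hand = 1.2 × (1/6) = 0.2.
Odds after that evidence = (1/3) × 0.2 = 1/15.
Target odds = 0.95/0.05 = 19.
Need 1.8ⁿ ≥ 19 ÷ (1/15) = 285.
1.8⁹ = 387420489/1953125 falls short of 285 but 1.8¹⁰ ≈357.047 reaches it, so n = 10.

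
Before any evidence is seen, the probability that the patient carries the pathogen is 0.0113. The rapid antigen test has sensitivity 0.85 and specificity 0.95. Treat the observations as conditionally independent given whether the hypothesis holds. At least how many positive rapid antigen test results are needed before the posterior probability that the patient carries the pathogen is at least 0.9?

Prior odds: 0.0113 ÷ 0.9887 = 113/9887.
False-positive rate = 1 − 0.95 = 0.05; likelihood ratio of a positive = 0.85/0.05 = 17.
Target posterior odds = 0.9/0.1 = 9.
Require 17ⁿ ≥ 9 ÷ (113/9887) = 88983/113.
17² = 289 falls short of 88983/113 but 17³ = 4913 reaches it, so n = 3.

3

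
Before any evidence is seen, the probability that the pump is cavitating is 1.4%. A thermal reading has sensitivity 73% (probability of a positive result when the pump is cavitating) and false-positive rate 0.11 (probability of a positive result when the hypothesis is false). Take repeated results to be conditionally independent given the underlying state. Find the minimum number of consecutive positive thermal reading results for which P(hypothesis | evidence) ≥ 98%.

Prior odds: 0.014 ÷ 0.986 = 7/493.
Likelihood ratio of a positive result = 0.73/0.11 = 73/11.
Target odds: 0.98 ÷ 0.02 = 49.
Require (73/11)ⁿ ≥ 49 ÷ (7/493) = 3451.
(73/11)⁴ = 28398241/14641 falls short of 3451 but (73/11)⁵ ≈12872.1 reaches it, so n = 5.

5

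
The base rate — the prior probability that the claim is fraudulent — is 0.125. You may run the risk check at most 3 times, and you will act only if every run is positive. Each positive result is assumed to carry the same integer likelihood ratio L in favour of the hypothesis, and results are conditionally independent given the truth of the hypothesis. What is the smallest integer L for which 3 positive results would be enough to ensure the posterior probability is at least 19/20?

Prior odds = 0.125/0.875 = 1/7.
Target odds = 0.95/0.05 = 19.
Need L³ ≥ 19 ÷ (1/7) = 133.
5³ = 125 < 133 ≤ 216 = 6³, so L = 6.

6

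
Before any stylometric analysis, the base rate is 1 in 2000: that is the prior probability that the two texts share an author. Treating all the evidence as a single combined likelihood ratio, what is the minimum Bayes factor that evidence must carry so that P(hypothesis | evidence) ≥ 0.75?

Prior odds = 0.0005/0.9995 = 1/1999.
Target odds = 0.75/0.25 = 3.
Required Bayes factor = 3 ÷ (1/1999) = 5997.

5997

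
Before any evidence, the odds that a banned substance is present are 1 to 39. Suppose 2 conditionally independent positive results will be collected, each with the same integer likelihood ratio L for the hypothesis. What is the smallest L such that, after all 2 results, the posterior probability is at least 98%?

44

Prior odds = 1/39.
Target odds = 0.98/0.02 = 49.
Need L² ≥ 49 ÷ (1/39) = 1911.
43² = 1849 < 1911 ≤ 1936 = 44², so L = 44.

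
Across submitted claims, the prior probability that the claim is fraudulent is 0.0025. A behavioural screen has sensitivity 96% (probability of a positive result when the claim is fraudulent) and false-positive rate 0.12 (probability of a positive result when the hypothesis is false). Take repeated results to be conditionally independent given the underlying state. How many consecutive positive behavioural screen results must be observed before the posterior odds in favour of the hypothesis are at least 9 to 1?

Prior odds = 0.0025/0.9975 = 1/399.
Likelihood ratio of a positive result = 0.96/0.12 = 8.
Target odds = 9.
Require 8ⁿ ≥ 9 ÷ (1/399) = 3591.
8³ = 512 falls short of 3591 but 8⁴ = 4096 reaches it, so n = 4.

4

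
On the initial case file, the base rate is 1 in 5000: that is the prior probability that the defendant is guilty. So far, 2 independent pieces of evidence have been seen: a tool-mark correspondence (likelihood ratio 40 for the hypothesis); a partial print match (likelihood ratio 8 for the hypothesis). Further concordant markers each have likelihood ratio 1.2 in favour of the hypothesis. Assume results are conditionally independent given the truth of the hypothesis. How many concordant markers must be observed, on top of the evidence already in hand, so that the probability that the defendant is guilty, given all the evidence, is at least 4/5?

Prior odds = 0.0002/0.9998 = 1/4999.
Combined Bayes factor of the evidence already in hand = 40 × 8 = 320.
Odds after that evidence = (1/4999) × 320 = 320/4999.
Target odds = 0.8/0.2 = 4.
Need 1.2ⁿ ≥ 4 ÷ (320/4999) = 62.4875.
1.2²² ≈55.2061 falls short of 62.4875 but 1.2²³ ≈66.2474 reaches it, so n = 23.

23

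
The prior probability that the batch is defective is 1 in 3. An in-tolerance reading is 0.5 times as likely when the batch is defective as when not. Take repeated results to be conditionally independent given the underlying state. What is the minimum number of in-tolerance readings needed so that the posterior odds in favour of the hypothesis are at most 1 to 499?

8

Prior odds: (1/3) ÷ (2/3) = 0.5.
Likelihood ratio per in-tolerance reading = 0.5.
Target odds = 1/499.
Need 0.5 × 0.5ⁿ ≤ 1/499, i.e. 0.5ⁿ ≤ 2/499.
0.5⁷ = 0.0078125 is still above 2/499 but 0.5⁸ = 0.00390625 is at or below it, so n = 8.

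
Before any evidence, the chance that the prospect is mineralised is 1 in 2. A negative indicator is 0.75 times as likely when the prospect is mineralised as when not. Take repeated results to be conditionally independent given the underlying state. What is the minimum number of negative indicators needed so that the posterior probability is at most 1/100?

Prior odds = 0.5/0.5 = 1.
Likelihood ratio per negative indicator = 0.75.
Target posterior odds = 0.01/0.99 = 1/99.
Require 0.75ⁿ ≤ 1/99 ÷ 1 = 1/99.
0.75¹⁵ ≈0.0133635 is still above 1/99 but 0.75¹⁶ ≈0.0100226 is at or below it, so n = 16.

16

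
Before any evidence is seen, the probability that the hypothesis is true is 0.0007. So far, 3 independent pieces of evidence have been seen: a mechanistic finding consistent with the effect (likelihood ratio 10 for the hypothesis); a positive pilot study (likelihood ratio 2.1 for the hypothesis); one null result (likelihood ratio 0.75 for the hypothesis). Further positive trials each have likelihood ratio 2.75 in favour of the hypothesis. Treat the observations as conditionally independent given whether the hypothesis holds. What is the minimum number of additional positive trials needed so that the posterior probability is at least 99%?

9

Prior odds = 0.0007/0.9993 = 7/9993.
Combined Bayes factor of the evidence already in hand = 10 × 2.1 × 0.75 = 15.75.
Odds after that evidence = (7/9993) × 15.75 = 147/13324.
Target odds = 0.99/0.01 = 99.
Need 2.75ⁿ ≥ 99 ÷ (147/13324) = 439692/49.
2.75⁸ = 214358881/65536 falls short of 439692/49 but 2.75⁹ ≈8994.86 reaches it, so n = 9.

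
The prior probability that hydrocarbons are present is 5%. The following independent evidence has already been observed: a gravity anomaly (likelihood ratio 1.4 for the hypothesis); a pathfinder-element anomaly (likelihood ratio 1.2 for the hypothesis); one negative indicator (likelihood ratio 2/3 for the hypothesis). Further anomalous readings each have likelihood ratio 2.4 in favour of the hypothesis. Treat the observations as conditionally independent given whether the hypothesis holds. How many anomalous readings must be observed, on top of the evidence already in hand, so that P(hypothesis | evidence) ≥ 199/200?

10

Prior odds = 0.05/0.95 = 1/19.
Combined Bayes factor of the evidence already in hand = 1.4 × 1.2 × (2/3) = 1.12.
Odds after that evidence = (1/19) × 1.12 = 28/475.
Target odds = 0.995/0.005 = 199.
Need 2.4ⁿ ≥ 199 ÷ (28/475) = 94525/28.
2.4⁹ ≈2641.81 falls short of 94525/28 but 2.4¹⁰ ≈6340.34 reaches it, so n = 10.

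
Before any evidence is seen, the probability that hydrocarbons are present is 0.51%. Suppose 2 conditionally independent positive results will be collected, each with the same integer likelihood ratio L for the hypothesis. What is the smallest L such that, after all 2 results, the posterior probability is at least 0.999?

442

Prior odds = 0.0051/0.9949 = 51/9949.
Target odds = 0.999/0.001 = 999.
Need L² ≥ 999 ÷ (51/9949) = 3313017/17.
441² = 194481 < 3313017/17 ≤ 195364 = 442², so L = 442.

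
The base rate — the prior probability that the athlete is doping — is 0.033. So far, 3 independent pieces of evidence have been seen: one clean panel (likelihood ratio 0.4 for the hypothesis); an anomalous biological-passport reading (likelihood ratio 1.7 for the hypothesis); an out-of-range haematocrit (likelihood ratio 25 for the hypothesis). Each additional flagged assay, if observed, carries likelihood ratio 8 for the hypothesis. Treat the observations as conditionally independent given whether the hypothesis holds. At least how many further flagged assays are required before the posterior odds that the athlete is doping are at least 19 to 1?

2

Prior odds = 0.033/0.967 = 33/967.
Combined Bayes factor of the evidence already in hand = 0.4 × 1.7 × 25 = 17.
Odds after that evidence = (33/967) × 17 = 561/967.
Target odds = 19.
Need 8ⁿ ≥ 19 ÷ (561/967) = 18373/561.
8¹ = 8 falls short of 18373/561 but 8² = 64 reaches it, so n = 2.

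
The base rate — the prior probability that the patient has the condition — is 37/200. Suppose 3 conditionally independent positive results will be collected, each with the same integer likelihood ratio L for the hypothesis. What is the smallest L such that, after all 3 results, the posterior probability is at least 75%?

3

Prior odds = 0.185/0.815 = 37/163.
Target odds = 0.75/0.25 = 3.
Need L³ ≥ 3 ÷ (37/163) = 489/37.
2³ = 8 < 489/37 ≤ 27 = 3³, so L = 3.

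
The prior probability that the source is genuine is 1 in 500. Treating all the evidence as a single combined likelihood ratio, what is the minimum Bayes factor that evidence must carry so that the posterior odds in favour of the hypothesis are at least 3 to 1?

Prior odds = 0.002/0.998 = 1/499.
Target odds = 3.
Required Bayes factor = 3 ÷ (1/499) = 1497.

1497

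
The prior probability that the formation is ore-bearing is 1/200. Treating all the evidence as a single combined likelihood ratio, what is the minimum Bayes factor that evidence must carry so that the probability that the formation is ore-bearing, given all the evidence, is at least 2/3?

398

Prior odds = 0.005/0.995 = 1/199.
Target odds = (2/3)/(1/3) = 2.
Required Bayes factor = 2 ÷ (1/199) = 398.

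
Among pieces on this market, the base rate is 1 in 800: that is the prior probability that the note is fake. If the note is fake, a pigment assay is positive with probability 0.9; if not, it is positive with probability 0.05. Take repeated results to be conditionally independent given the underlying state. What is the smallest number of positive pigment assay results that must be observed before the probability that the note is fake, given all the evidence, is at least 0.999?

5

Prior odds = 0.00125/0.99875 = 1/799.
Likelihood ratio of a positive = 0.9/0.05 = 18.
Target posterior odds = 0.999/0.001 = 999.
Need (1/799) × 18ⁿ ≥ 999, i.e. 18ⁿ ≥ 798201.
18⁴ = 104976 falls short of 798201 but 18⁵ = 1889568 reaches it, so n = 5.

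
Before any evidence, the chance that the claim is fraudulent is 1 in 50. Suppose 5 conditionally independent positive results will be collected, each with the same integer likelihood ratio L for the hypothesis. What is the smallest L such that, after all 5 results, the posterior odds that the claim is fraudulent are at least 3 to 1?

3

Prior odds = 0.02/0.98 = 1/49.
Target odds = 3.
Need L⁵ ≥ 3 ÷ (1/49) = 147.
2⁵ = 32 < 147 ≤ 243 = 3⁵, so L = 3.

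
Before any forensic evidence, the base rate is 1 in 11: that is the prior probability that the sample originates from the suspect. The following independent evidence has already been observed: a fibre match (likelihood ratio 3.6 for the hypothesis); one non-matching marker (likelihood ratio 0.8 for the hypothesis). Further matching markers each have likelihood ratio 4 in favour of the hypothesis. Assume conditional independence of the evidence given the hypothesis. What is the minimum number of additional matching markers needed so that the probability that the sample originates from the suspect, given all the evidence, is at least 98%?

4

Prior odds = (1/11)/(10/11) = 0.1.
Combined Bayes factor of the evidence already in hand = 3.6 × 0.8 = 2.88.
Odds after that evidence = 0.1 × 2.88 = 0.288.
Target odds = 0.98/0.02 = 49.
Need 4ⁿ ≥ 49 ÷ 0.288 = 6125/36.
4³ = 64 falls short of 6125/36 but 4⁴ = 256 reaches it, so n = 4.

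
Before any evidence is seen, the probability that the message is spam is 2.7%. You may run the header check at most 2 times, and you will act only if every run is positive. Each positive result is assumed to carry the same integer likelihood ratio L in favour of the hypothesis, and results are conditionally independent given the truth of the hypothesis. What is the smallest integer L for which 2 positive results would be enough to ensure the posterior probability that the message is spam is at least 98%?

43

Prior odds = 0.027/0.973 = 27/973.
Target odds = 0.98/0.02 = 49.
Need L² ≥ 49 ÷ (27/973) = 47677/27.
42² = 1764 < 47677/27 ≤ 1849 = 43², so L = 43.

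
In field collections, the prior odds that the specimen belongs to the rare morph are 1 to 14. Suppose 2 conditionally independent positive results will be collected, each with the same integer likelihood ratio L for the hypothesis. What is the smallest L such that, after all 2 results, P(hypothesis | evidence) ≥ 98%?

Prior odds = 1/14.
Target odds = 0.98/0.02 = 49.
Need L² ≥ 49 ÷ (1/14) = 686.
26² = 676 < 686 ≤ 729 = 27², so L = 27.

27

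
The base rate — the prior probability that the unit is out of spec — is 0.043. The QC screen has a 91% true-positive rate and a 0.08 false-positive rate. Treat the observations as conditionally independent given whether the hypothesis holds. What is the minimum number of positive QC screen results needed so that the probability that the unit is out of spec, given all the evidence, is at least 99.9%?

5

Prior odds: 0.043 ÷ 0.957 = 43/957.
Likelihood ratio of a positive result = 0.91/0.08 = 11.375.
Target posterior odds = 0.999/0.001 = 999.
Need (43/957) × 11.375ⁿ ≥ 999, i.e. 11.375ⁿ ≥ 956043/43.
11.375⁴ = 68574961/4096 falls short of 956043/43 but 11.375⁵ ≈190439 reaches it, so n = 5.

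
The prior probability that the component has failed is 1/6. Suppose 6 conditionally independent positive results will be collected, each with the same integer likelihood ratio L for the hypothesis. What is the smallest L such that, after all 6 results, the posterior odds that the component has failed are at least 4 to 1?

Prior odds = (1/6)/(5/6) = 0.2.
Target odds = 4.
Need L⁶ ≥ 4 ÷ 0.2 = 20.
1⁶ = 1 < 20 ≤ 64 = 2⁶, so L = 2.

2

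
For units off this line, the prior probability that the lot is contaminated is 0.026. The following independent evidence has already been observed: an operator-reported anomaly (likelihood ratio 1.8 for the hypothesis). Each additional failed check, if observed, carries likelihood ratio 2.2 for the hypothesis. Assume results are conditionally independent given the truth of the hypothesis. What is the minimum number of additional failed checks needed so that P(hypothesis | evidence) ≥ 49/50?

9

Prior odds = 0.026/0.974 = 13/487.
Bayes factor of the evidence already in hand = 1.8.
Odds after that evidence = (13/487) × 1.8 = 117/2435.
Target odds = 0.98/0.02 = 49.
Need 2.2ⁿ ≥ 49 ÷ (117/2435) = 119315/117.
2.2⁸ = 214358881/390625 falls short of 119315/117 but 2.2⁹ ≈1207.27 reaches it, so n = 9.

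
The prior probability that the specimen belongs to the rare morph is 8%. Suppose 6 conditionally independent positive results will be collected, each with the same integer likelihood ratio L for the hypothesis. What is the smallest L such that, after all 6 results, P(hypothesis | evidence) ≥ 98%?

Prior odds = 0.08/0.92 = 2/23.
Target odds = 0.98/0.02 = 49.
Need L⁶ ≥ 49 ÷ (2/23) = 563.5.
2⁶ = 64 < 563.5 ≤ 729 = 3⁶, so L = 3.

3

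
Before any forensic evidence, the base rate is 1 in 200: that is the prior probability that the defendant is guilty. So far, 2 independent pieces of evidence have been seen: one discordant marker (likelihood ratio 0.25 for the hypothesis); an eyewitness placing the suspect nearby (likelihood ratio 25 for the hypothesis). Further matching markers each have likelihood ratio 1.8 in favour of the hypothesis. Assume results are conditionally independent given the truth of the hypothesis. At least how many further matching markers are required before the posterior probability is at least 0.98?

13

Prior odds = 0.005/0.995 = 1/199.
Combined Bayes factor of the evidence already in hand = 0.25 × 25 = 6.25.
Odds after that evidence = (1/199) × 6.25 = 25/796.
Target odds = 0.98/0.02 = 49.
Need 1.8ⁿ ≥ 49 ÷ (25/796) = 1560.16.
1.8¹² ≈1156.83 falls short of 1560.16 but 1.8¹³ ≈2082.3 reaches it, so n = 13.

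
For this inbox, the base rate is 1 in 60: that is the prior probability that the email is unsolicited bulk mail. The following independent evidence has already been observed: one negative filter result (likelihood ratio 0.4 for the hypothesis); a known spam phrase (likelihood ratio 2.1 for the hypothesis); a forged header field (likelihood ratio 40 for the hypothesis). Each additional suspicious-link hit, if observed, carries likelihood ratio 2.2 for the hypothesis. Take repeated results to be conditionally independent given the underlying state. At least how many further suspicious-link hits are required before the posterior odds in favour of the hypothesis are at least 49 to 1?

6

Prior odds = (1/60)/(59/60) = 1/59.
Combined Bayes factor of the evidence already in hand = 0.4 × 2.1 × 40 = 33.6.
Odds after that evidence = (1/59) × 33.6 = 168/295.
Target odds = 49.
Need 2.2ⁿ ≥ 49 ÷ (168/295) = 2065/24.
2.2⁵ = 51.53632 falls short of 2065/24 but 2.2⁶ = 1771561/15625 reaches it, so n = 6.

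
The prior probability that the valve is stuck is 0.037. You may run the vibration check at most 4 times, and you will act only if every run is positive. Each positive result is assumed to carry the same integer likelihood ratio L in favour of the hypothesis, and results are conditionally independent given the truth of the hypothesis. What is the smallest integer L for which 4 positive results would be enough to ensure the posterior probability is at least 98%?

6

Prior odds = 0.037/0.963 = 37/963.
Target odds = 0.98/0.02 = 49.
Need L⁴ ≥ 49 ÷ (37/963) = 47187/37.
5⁴ = 625 < 47187/37 ≤ 1296 = 6⁴, so L = 6.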